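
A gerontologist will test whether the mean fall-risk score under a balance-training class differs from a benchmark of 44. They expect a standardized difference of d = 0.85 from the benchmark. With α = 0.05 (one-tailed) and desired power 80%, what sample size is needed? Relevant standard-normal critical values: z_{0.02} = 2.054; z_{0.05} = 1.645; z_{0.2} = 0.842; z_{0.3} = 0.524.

n = 9

For a one-sample test: n = ((z_{α} + z_β) / d)².
z_{α} + z_β = 1.645 + 0.842 = 2.487.
n = (2.487 / 0.85)² = 2.926² = 8.56.
Round up.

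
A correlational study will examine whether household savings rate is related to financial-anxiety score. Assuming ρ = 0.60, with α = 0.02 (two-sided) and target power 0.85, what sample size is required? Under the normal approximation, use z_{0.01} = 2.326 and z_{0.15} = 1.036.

Fisher's z: C = ½·ln((1+r)/(1−r)) = ½·ln(4.0000) = 0.6931.
n = ((z_{α/2} + z_β)/C)² + 3.
(2.326 + 1.036) / 0.6931 = 3.362 / 0.6931 = 4.851.
n = 4.851² + 3 = 23.53 + 3 = 26.5.
Round up.

n = 27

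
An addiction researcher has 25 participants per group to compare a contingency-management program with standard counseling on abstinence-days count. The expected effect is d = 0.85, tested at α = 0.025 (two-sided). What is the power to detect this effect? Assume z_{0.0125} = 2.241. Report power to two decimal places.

For two equal groups, power = Φ(d·√(n/2) − z_{α/2}).
d·√(n/2) = 0.85 × √(25/2) = 0.85 × 3.536 = 3.005.
z_β = 3.005 − 2.241 = 0.764.
Power = Φ(0.764) = 0.778.

power ≈ 0.78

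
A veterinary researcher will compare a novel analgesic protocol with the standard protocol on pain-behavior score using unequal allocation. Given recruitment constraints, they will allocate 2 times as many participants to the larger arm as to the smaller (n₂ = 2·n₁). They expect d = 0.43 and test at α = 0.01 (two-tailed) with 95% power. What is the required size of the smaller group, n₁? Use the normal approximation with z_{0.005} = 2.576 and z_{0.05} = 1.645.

With allocation ratio k = n₂/n₁ = 2, Var(x̄₁−x̄₂) = σ²(1/n₁ + 1/(k·n₁)) = σ²·(k+1)/(k·n₁).
So n₁ = (1 + 1/k)·((z_{α/2} + z_β)/d)² = 1.500 × (4.221/0.43)².
n₁ = 1.500 × 96.36 = 144.5.
Round up: n₁ = 145, giving n₂ = 2 × 145 = 290.

n₁ = 145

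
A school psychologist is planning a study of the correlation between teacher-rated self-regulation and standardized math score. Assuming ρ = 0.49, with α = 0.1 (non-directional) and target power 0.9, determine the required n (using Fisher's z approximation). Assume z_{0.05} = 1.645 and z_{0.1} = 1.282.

Fisher's z: C = ½·ln((1+r)/(1−r)) = ½·ln(2.9216) = 0.5361.
n = ((z_{α/2} + z_β)/C)² + 3.
(1.645 + 1.282) / 0.5361 = 2.927 / 0.5361 = 5.460.
n = 5.460² + 3 = 29.81 + 3 = 32.8.
Round up.

n = 33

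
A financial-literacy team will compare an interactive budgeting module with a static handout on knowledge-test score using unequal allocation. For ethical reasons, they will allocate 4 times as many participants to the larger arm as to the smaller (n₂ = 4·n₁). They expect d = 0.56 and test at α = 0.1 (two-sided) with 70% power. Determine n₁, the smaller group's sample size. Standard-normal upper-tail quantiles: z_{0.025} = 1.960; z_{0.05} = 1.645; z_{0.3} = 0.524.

n₁ = 19

With allocation ratio k = n₂/n₁ = 4, Var(x̄₁−x̄₂) = σ²(1/n₁ + 1/(k·n₁)) = σ²·(k+1)/(k·n₁).
So n₁ = (1 + 1/k)·((z_{α/2} + z_β)/d)² = 1.250 × (2.169/0.56)².
n₁ = 1.250 × 15.00 = 18.8.
Round up: n₁ = 19, giving n₂ = 4 × 19 = 76.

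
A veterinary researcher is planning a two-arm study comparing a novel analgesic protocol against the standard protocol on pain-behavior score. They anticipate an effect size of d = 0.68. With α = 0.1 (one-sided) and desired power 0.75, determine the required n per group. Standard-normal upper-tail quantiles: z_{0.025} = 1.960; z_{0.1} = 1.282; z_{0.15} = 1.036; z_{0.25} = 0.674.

n = 17 per group

For two independent groups with equal n: n = 2·((z_{α} + z_β) / d)².
z_{α} + z_β = 1.282 + 0.674 = 1.956.
n = 2 × (1.956 / 0.68)² = 2 × 2.876² = 2 × 8.27 = 16.5.
Round up to the next whole participant.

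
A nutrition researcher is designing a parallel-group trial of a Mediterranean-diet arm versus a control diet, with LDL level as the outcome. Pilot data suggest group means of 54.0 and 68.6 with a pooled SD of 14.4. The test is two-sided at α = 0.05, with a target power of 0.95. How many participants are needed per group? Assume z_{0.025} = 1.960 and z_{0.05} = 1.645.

Cohen's d = |M₁ − M₂| / SD_pooled = |54.0 − 68.6| / 14.4 = 14.6 / 14.4 = 1.014.
For two independent groups with equal n: n = 2·((z_{α/2} + z_β) / d)².
z_{α/2} + z_β = 1.960 + 1.645 = 3.605.
n = 2 × (3.605 / 1.014)² = 2 × 3.555² = 2 × 12.64 = 25.3.
Round up to the next whole participant.

n = 26 per group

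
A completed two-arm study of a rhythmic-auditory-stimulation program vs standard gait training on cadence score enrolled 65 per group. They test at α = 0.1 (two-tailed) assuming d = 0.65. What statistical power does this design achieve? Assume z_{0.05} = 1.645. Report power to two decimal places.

For two equal groups, power = Φ(d·√(n/2) − z_{α/2}).
d·√(n/2) = 0.65 × √(65/2) = 0.65 × 5.701 = 3.706.
z_β = 3.706 − 1.645 = 2.061.
Power = Φ(2.061) = 0.980.

power ≈ 0.98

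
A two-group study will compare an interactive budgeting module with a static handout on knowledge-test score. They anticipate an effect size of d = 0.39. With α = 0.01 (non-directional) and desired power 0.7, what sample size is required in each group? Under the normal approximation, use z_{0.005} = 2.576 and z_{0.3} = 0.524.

n = 127 per group

For two independent groups with equal n: n = 2·((z_{α/2} + z_β) / d)².
z_{α/2} + z_β = 2.576 + 0.524 = 3.100.
n = 2 × (3.100 / 0.39)² = 2 × 7.949² = 2 × 63.18 = 126.4.
Round up to the next whole participant.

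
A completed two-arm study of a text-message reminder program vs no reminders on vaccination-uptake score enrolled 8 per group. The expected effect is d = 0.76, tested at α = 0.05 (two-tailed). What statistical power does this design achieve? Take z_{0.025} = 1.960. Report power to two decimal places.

For two equal groups, power = Φ(d·√(n/2) − z_{α/2}).
d·√(n/2) = 0.76 × √(8/2) = 0.76 × 2.000 = 1.520.
z_β = 1.520 − 1.960 = -0.440.
Power = Φ(-0.440) = 0.330.

power ≈ 0.33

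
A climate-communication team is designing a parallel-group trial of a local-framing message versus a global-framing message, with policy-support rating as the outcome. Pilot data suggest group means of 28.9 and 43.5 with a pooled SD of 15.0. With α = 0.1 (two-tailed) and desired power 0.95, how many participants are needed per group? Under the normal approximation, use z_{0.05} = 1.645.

Cohen's d = |M₁ − M₂| / SD_pooled = |28.9 − 43.5| / 15.0 = 14.6 / 15.0 = 0.973.
For two independent groups with equal n: n = 2·((z_{α/2} + z_β) / d)².
z_{α/2} + z_β = 1.645 + 1.645 = 3.290.
n = 2 × (3.290 / 0.973)² = 2 × 3.381² = 2 × 11.43 = 22.9.
Round up to the next whole participant.

n = 23 per group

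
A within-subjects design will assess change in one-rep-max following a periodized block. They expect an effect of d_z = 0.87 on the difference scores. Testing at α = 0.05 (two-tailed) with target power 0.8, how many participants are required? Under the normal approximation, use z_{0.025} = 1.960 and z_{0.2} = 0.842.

For a paired (one-sample on differences) test: n = ((z_{α/2} + z_β) / d)².
z_{α/2} + z_β = 1.960 + 0.842 = 2.802.
n = (2.802 / 0.87)² = 3.221² = 10.37.
Round up.

n = 11 pairs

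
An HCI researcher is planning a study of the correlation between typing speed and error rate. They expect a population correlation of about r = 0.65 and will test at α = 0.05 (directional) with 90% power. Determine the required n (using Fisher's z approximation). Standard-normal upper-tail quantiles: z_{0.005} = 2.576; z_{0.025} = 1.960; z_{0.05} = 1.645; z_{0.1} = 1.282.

Fisher's z: C = ½·ln((1+r)/(1−r)) = ½·ln(4.7143) = 0.7753.
n = ((z_{α} + z_β)/C)² + 3.
(1.645 + 1.282) / 0.7753 = 2.927 / 0.7753 = 3.775.
n = 3.775² + 3 = 14.25 + 3 = 17.3.
Round up.

n = 18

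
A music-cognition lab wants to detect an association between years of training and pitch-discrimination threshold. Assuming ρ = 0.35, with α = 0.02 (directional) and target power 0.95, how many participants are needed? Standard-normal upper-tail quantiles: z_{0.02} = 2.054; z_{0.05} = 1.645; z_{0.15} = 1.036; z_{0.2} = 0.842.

n = 106

Fisher's z: C = ½·ln((1+r)/(1−r)) = ½·ln(2.0769) = 0.3654.
n = ((z_{α} + z_β)/C)² + 3.
(2.054 + 1.645) / 0.3654 = 3.699 / 0.3654 = 10.123.
n = 10.123² + 3 = 102.48 + 3 = 105.5.
Round up.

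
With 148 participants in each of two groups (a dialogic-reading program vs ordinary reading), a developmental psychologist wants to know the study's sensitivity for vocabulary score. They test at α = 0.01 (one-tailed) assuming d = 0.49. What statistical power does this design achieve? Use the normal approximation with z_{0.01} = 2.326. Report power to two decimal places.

power ≈ 0.97

For two equal groups, power = Φ(d·√(n/2) − z_{α}).
d·√(n/2) = 0.49 × √(148/2) = 0.49 × 8.602 = 4.215.
z_β = 4.215 − 2.326 = 1.889.
Power = Φ(1.889) = 0.971.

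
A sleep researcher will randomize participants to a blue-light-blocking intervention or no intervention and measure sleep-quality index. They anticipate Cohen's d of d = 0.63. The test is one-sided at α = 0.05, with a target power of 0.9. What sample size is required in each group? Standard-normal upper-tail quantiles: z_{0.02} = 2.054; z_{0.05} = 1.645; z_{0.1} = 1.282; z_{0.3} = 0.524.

n = 44 per group

For two independent groups with equal n: n = 2·((z_{α} + z_β) / d)².
z_{α} + z_β = 1.645 + 1.282 = 2.927.
n = 2 × (2.927 / 0.63)² = 2 × 4.646² = 2 × 21.59 = 43.2.
Round up to the next whole participant.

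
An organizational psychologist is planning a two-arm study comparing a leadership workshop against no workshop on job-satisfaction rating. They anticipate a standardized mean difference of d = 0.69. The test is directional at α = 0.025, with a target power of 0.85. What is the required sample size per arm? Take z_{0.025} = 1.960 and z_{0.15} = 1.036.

For two independent groups with equal n: n = 2·((z_{α} + z_β) / d)².
z_{α} + z_β = 1.960 + 1.036 = 2.996.
n = 2 × (2.996 / 0.69)² = 2 × 4.342² = 2 × 18.85 = 37.7.
Round up to the next whole participant.

n = 38 per group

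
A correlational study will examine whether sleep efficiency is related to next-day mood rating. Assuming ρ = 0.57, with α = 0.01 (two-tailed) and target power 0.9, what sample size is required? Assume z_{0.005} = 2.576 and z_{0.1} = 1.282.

Fisher's z: C = ½·ln((1+r)/(1−r)) = ½·ln(3.6512) = 0.6475.
n = ((z_{α/2} + z_β)/C)² + 3.
(2.576 + 1.282) / 0.6475 = 3.858 / 0.6475 = 5.958.
n = 5.958² + 3 = 35.50 + 3 = 38.5.
Round up.

n = 39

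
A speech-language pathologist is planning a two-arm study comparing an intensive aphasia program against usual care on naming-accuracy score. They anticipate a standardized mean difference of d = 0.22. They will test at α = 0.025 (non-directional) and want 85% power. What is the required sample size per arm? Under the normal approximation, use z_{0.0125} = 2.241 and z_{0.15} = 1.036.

n = 444 per group

For two independent groups with equal n: n = 2·((z_{α/2} + z_β) / d)².
z_{α/2} + z_β = 2.241 + 1.036 = 3.277.
n = 2 × (3.277 / 0.22)² = 2 × 14.895² = 2 × 221.87 = 443.7.
Round up to the next whole participant.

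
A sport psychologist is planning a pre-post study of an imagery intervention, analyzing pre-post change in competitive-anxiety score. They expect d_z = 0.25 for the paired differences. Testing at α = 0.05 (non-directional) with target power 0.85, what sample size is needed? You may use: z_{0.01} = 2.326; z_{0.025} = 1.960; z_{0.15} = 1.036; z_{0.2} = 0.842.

n = 144 pairs

For a paired (one-sample on differences) test: n = ((z_{α/2} + z_β) / d)².
z_{α/2} + z_β = 1.960 + 1.036 = 2.996.
n = (2.996 / 0.25)² = 11.984² = 143.62.
Round up.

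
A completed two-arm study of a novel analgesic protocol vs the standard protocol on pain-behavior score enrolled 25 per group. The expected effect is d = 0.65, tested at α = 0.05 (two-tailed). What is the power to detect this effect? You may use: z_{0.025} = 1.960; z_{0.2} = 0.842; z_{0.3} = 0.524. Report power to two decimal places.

power ≈ 0.63

For two equal groups, power = Φ(d·√(n/2) − z_{α/2}).
d·√(n/2) = 0.65 × √(25/2) = 0.65 × 3.536 = 2.298.
z_β = 2.298 − 1.960 = 0.338.
Power = Φ(0.338) = 0.632.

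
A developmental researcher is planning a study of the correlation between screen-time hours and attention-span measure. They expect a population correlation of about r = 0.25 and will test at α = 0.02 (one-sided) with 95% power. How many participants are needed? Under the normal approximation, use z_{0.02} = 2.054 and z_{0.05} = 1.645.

n = 213

Fisher's z: C = ½·ln((1+r)/(1−r)) = ½·ln(1.6667) = 0.2554.
n = ((z_{α} + z_β)/C)² + 3.
(2.054 + 1.645) / 0.2554 = 3.699 / 0.2554 = 14.483.
n = 14.483² + 3 = 209.76 + 3 = 212.8.
Round up.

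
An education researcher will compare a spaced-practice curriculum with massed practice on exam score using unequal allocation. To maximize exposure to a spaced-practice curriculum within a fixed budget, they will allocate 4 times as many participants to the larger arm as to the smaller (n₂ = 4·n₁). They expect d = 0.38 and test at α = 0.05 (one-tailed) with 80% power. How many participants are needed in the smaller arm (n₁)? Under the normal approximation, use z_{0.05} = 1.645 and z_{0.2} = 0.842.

n₁ = 54

With allocation ratio k = n₂/n₁ = 4, Var(x̄₁−x̄₂) = σ²(1/n₁ + 1/(k·n₁)) = σ²·(k+1)/(k·n₁).
So n₁ = (1 + 1/k)·((z_{α} + z_β)/d)² = 1.250 × (2.487/0.38)².
n₁ = 1.250 × 42.83 = 53.5.
Round up: n₁ = 54, giving n₂ = 4 × 54 = 216.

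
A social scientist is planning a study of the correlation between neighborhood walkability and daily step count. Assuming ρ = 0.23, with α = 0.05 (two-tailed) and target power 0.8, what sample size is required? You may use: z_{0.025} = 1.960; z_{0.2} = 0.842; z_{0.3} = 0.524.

n = 147

Fisher's z: C = ½·ln((1+r)/(1−r)) = ½·ln(1.5974) = 0.2342.
n = ((z_{α/2} + z_β)/C)² + 3.
(1.960 + 0.842) / 0.2342 = 2.802 / 0.2342 = 11.964.
n = 11.964² + 3 = 143.14 + 3 = 146.1.
Round up.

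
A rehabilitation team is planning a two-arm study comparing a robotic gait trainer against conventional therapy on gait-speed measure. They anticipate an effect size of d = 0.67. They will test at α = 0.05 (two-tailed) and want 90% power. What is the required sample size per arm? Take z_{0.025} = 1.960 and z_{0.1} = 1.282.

For two independent groups with equal n: n = 2·((z_{α/2} + z_β) / d)².
z_{α/2} + z_β = 1.960 + 1.282 = 3.242.
n = 2 × (3.242 / 0.67)² = 2 × 4.839² = 2 × 23.41 = 46.8.
Round up to the next whole participant.

n = 47 per group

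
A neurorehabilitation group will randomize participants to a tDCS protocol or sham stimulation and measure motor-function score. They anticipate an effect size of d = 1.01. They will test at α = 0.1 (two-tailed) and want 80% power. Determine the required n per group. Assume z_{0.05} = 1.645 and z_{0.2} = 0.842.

n = 13 per group

For two independent groups with equal n: n = 2·((z_{α/2} + z_β) / d)².
z_{α/2} + z_β = 1.645 + 0.842 = 2.487.
n = 2 × (2.487 / 1.01)² = 2 × 2.462² = 2 × 6.06 = 12.1.
Round up to the next whole participant.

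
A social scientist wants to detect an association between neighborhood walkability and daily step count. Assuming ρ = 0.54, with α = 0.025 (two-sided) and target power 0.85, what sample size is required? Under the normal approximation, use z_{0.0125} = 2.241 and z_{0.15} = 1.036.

Fisher's z: C = ½·ln((1+r)/(1−r)) = ½·ln(3.3478) = 0.6042.
n = ((z_{α/2} + z_β)/C)² + 3.
(2.241 + 1.036) / 0.6042 = 3.277 / 0.6042 = 5.424.
n = 5.424² + 3 = 29.42 + 3 = 32.4.
Round up.

n = 33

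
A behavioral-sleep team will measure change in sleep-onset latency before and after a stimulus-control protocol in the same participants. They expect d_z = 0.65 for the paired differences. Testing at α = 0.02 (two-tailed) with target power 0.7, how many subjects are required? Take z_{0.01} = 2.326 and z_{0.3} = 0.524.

n = 20 pairs

For a paired (one-sample on differences) test: n = ((z_{α/2} + z_β) / d)².
z_{α/2} + z_β = 2.326 + 0.524 = 2.850.
n = (2.850 / 0.65)² = 4.385² = 19.22.
Round up.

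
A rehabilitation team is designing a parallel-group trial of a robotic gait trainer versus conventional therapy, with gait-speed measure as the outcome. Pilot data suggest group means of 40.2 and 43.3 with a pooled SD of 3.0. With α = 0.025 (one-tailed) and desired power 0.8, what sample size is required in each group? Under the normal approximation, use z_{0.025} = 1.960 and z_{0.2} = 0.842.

Cohen's d = |M₁ − M₂| / SD_pooled = |40.2 − 43.3| / 3.0 = 3.1 / 3.0 = 1.033.
For two independent groups with equal n: n = 2·((z_{α} + z_β) / d)².
z_{α} + z_β = 1.960 + 0.842 = 2.802.
n = 2 × (2.802 / 1.033)² = 2 × 2.712² = 2 × 7.36 = 14.7.
Round up to the next whole participant.

n = 15 per group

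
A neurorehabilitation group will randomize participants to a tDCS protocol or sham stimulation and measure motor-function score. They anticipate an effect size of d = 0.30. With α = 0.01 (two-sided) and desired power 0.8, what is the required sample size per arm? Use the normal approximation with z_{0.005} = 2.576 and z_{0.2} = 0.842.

For two independent groups with equal n: n = 2·((z_{α/2} + z_β) / d)².
z_{α/2} + z_β = 2.576 + 0.842 = 3.418.
n = 2 × (3.418 / 0.30)² = 2 × 11.393² = 2 × 129.81 = 259.6.
Round up to the next whole participant.

n = 260 per group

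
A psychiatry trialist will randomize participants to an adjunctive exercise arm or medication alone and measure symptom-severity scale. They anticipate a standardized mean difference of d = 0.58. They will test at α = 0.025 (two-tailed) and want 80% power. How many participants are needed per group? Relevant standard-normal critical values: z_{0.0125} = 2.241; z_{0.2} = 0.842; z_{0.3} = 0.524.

For two independent groups with equal n: n = 2·((z_{α/2} + z_β) / d)².
z_{α/2} + z_β = 2.241 + 0.842 = 3.083.
n = 2 × (3.083 / 0.58)² = 2 × 5.316² = 2 × 28.25 = 56.5.
Round up to the next whole participant.

n = 57 per group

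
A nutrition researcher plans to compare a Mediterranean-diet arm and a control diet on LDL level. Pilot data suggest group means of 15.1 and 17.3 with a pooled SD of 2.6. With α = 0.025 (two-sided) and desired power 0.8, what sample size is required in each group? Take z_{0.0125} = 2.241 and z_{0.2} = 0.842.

Cohen's d = |M₁ − M₂| / SD_pooled = |15.1 − 17.3| / 2.6 = 2.2 / 2.6 = 0.846.
For two independent groups with equal n: n = 2·((z_{α/2} + z_β) / d)².
z_{α/2} + z_β = 2.241 + 0.842 = 3.083.
n = 2 × (3.083 / 0.846)² = 2 × 3.644² = 2 × 13.28 = 26.6.
Round up to the next whole participant.

n = 27 per group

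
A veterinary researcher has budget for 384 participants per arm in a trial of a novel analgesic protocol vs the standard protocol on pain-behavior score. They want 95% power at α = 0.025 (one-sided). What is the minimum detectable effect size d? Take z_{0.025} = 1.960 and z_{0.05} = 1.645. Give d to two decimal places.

For two independent groups of n = 384 each: d_min = (z_{α} + z_β)·√(2/n).
z-sum = 1.960 + 1.645 = 3.605.
d_min = 3.605 × √(2/384) = 3.605 × 0.0722 = 0.260.

d_min ≈ 0.26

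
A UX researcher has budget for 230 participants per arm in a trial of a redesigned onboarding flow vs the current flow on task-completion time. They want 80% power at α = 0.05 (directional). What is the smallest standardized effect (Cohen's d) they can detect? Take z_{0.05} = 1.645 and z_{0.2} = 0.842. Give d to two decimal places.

d_min ≈ 0.23

For two independent groups of n = 230 each: d_min = (z_{α} + z_β)·√(2/n).
z-sum = 1.645 + 0.842 = 2.487.
d_min = 2.487 × √(2/230) = 2.487 × 0.0933 = 0.232.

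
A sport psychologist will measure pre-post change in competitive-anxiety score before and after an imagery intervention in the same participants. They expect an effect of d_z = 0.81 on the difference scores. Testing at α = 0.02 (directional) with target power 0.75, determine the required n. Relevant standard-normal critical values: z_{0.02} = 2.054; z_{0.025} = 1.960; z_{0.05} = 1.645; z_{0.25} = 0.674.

For a paired (one-sample on differences) test: n = ((z_{α} + z_β) / d)².
z_{α} + z_β = 2.054 + 0.674 = 2.728.
n = (2.728 / 0.81)² = 3.368² = 11.34.
Round up.

n = 12 pairs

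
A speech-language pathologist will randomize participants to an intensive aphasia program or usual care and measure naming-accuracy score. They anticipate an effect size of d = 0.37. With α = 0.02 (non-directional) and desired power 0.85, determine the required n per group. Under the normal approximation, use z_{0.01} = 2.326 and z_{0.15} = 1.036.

For two independent groups with equal n: n = 2·((z_{α/2} + z_β) / d)².
z_{α/2} + z_β = 2.326 + 1.036 = 3.362.
n = 2 × (3.362 / 0.37)² = 2 × 9.086² = 2 × 82.56 = 165.1.
Round up to the next whole participant.

n = 166 per group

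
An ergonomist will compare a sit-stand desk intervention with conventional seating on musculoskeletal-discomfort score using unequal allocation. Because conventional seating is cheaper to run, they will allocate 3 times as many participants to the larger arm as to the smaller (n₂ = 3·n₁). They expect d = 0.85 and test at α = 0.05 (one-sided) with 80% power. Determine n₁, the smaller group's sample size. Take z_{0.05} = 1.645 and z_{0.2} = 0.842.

n₁ = 12

With allocation ratio k = n₂/n₁ = 3, Var(x̄₁−x̄₂) = σ²(1/n₁ + 1/(k·n₁)) = σ²·(k+1)/(k·n₁).
So n₁ = (1 + 1/k)·((z_{α} + z_β)/d)² = 1.333 × (2.487/0.85)².
n₁ = 1.333 × 8.56 = 11.4.
Round up: n₁ = 12, giving n₂ = 3 × 12 = 36.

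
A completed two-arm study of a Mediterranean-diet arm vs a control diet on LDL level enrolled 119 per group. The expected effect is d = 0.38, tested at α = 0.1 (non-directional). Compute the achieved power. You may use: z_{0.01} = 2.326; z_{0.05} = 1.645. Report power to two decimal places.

For two equal groups, power = Φ(d·√(n/2) − z_{α/2}).
d·√(n/2) = 0.38 × √(119/2) = 0.38 × 7.714 = 2.931.
z_β = 2.931 − 1.645 = 1.286.
Power = Φ(1.286) = 0.901.

power ≈ 0.90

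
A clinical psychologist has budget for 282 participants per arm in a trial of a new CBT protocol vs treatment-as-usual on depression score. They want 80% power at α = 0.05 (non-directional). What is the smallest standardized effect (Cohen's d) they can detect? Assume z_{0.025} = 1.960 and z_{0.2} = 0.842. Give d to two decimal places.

d_min ≈ 0.24

For two independent groups of n = 282 each: d_min = (z_{α/2} + z_β)·√(2/n).
z-sum = 1.960 + 0.842 = 2.802.
d_min = 2.802 × √(2/282) = 2.802 × 0.0842 = 0.236.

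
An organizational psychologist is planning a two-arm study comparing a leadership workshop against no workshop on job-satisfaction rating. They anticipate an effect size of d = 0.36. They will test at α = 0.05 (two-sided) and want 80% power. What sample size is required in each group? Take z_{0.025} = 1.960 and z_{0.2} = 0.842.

n = 122 per group

For two independent groups with equal n: n = 2·((z_{α/2} + z_β) / d)².
z_{α/2} + z_β = 1.960 + 0.842 = 2.802.
n = 2 × (2.802 / 0.36)² = 2 × 7.783² = 2 × 60.58 = 121.2.
Round up to the next whole participant.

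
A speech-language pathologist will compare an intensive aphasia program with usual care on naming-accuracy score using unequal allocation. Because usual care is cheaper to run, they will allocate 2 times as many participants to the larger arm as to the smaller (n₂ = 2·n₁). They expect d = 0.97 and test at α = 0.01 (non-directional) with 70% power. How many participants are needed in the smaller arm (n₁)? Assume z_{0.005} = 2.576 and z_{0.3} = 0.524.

n₁ = 16

With allocation ratio k = n₂/n₁ = 2, Var(x̄₁−x̄₂) = σ²(1/n₁ + 1/(k·n₁)) = σ²·(k+1)/(k·n₁).
So n₁ = (1 + 1/k)·((z_{α/2} + z_β)/d)² = 1.500 × (3.100/0.97)².
n₁ = 1.500 × 10.21 = 15.3.
Round up: n₁ = 16, giving n₂ = 2 × 16 = 32.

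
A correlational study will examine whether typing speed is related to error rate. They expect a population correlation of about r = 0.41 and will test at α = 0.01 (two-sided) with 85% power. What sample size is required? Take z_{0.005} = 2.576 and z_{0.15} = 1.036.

Fisher's z: C = ½·ln((1+r)/(1−r)) = ½·ln(2.3898) = 0.4356.
n = ((z_{α/2} + z_β)/C)² + 3.
(2.576 + 1.036) / 0.4356 = 3.612 / 0.4356 = 8.292.
n = 8.292² + 3 = 68.76 + 3 = 71.8.
Round up.

n = 72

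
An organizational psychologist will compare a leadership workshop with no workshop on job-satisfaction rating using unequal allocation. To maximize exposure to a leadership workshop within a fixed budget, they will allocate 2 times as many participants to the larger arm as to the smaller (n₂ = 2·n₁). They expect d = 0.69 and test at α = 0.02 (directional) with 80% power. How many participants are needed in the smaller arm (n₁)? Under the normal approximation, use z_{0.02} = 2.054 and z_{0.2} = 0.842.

n₁ = 27

With allocation ratio k = n₂/n₁ = 2, Var(x̄₁−x̄₂) = σ²(1/n₁ + 1/(k·n₁)) = σ²·(k+1)/(k·n₁).
So n₁ = (1 + 1/k)·((z_{α} + z_β)/d)² = 1.500 × (2.896/0.69)².
n₁ = 1.500 × 17.62 = 26.4.
Round up: n₁ = 27, giving n₂ = 2 × 27 = 54.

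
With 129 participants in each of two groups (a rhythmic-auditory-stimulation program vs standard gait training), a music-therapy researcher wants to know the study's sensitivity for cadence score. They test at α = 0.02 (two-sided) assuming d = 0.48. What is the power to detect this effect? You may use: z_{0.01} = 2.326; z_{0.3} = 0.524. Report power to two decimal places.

For two equal groups, power = Φ(d·√(n/2) − z_{α/2}).
d·√(n/2) = 0.48 × √(129/2) = 0.48 × 8.031 = 3.855.
z_β = 3.855 − 2.326 = 1.529.
Power = Φ(1.529) = 0.937.

power ≈ 0.94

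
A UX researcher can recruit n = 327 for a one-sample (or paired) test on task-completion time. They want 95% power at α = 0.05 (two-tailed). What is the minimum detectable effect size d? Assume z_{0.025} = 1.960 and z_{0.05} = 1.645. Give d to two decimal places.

d_min ≈ 0.20

For a single sample (or paired design) of n = 327: d_min = (z_{α/2} + z_β)/√n.
z-sum = 1.960 + 1.645 = 3.605.
d_min = 3.605 / √327 = 3.605 / 18.083 = 0.199.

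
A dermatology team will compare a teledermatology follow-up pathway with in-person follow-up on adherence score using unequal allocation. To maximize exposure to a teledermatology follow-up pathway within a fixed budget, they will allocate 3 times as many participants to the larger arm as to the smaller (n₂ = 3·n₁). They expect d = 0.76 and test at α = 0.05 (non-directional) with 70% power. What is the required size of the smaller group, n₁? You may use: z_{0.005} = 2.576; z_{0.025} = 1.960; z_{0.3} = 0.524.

n₁ = 15

With allocation ratio k = n₂/n₁ = 3, Var(x̄₁−x̄₂) = σ²(1/n₁ + 1/(k·n₁)) = σ²·(k+1)/(k·n₁).
So n₁ = (1 + 1/k)·((z_{α/2} + z_β)/d)² = 1.333 × (2.484/0.76)².
n₁ = 1.333 × 10.68 = 14.2.
Round up: n₁ = 15, giving n₂ = 3 × 15 = 45.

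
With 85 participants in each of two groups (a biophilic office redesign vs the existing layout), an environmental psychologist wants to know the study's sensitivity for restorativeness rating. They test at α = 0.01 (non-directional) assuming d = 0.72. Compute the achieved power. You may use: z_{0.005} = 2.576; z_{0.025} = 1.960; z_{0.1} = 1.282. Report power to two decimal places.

power ≈ 0.98

For two equal groups, power = Φ(d·√(n/2) − z_{α/2}).
d·√(n/2) = 0.72 × √(85/2) = 0.72 × 6.519 = 4.694.
z_β = 4.694 − 2.576 = 2.118.
Power = Φ(2.118) = 0.983.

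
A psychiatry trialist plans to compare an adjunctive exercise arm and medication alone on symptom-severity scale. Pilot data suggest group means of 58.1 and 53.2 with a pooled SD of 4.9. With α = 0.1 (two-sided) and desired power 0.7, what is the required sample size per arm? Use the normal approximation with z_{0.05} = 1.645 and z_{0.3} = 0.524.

n = 10 per group

Cohen's d = |M₁ − M₂| / SD_pooled = |58.1 − 53.2| / 4.9 = 4.9 / 4.9 = 1.000.
For two independent groups with equal n: n = 2·((z_{α/2} + z_β) / d)².
z_{α/2} + z_β = 1.645 + 0.524 = 2.169.
n = 2 × (2.169 / 1.000)² = 2 × 2.169² = 2 × 4.70 = 9.4.
Round up to the next whole participant.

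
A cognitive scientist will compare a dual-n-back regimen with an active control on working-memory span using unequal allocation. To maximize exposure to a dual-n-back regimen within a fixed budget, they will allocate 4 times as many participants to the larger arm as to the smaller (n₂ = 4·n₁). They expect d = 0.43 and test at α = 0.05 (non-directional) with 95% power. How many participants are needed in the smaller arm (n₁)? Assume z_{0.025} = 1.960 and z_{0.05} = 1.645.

With allocation ratio k = n₂/n₁ = 4, Var(x̄₁−x̄₂) = σ²(1/n₁ + 1/(k·n₁)) = σ²·(k+1)/(k·n₁).
So n₁ = (1 + 1/k)·((z_{α/2} + z_β)/d)² = 1.250 × (3.605/0.43)².
n₁ = 1.250 × 70.29 = 87.9.
Round up: n₁ = 88, giving n₂ = 4 × 88 = 352.

n₁ = 88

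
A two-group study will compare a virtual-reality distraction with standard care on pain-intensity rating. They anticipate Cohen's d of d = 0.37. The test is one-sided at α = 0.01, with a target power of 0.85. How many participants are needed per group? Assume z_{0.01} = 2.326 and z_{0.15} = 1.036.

n = 166 per group

For two independent groups with equal n: n = 2·((z_{α} + z_β) / d)².
z_{α} + z_β = 2.326 + 1.036 = 3.362.
n = 2 × (3.362 / 0.37)² = 2 × 9.086² = 2 × 82.56 = 165.1.
Round up to the next whole participant.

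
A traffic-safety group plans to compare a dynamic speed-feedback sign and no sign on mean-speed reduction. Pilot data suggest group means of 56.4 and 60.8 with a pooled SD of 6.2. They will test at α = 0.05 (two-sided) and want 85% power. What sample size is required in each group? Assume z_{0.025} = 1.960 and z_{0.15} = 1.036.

n = 36 per group

Cohen's d = |M₁ − M₂| / SD_pooled = |56.4 − 60.8| / 6.2 = 4.4 / 6.2 = 0.710.
For two independent groups with equal n: n = 2·((z_{α/2} + z_β) / d)².
z_{α/2} + z_β = 1.960 + 1.036 = 2.996.
n = 2 × (2.996 / 0.710)² = 2 × 4.220² = 2 × 17.81 = 35.6.
Round up to the next whole participant.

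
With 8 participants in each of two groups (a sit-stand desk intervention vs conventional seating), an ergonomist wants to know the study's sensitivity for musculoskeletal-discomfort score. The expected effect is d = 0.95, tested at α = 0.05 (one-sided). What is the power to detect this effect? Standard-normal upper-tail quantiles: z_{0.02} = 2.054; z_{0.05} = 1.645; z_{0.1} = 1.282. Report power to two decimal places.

power ≈ 0.60

For two equal groups, power = Φ(d·√(n/2) − z_{α}).
d·√(n/2) = 0.95 × √(8/2) = 0.95 × 2.000 = 1.900.
z_β = 1.900 − 1.645 = 0.255.
Power = Φ(0.255) = 0.601.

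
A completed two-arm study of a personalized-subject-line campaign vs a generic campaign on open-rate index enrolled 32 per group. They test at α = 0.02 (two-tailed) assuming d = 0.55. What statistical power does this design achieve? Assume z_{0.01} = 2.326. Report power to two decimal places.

power ≈ 0.45

For two equal groups, power = Φ(d·√(n/2) − z_{α/2}).
d·√(n/2) = 0.55 × √(32/2) = 0.55 × 4.000 = 2.200.
z_β = 2.200 − 2.326 = -0.126.
Power = Φ(-0.126) = 0.450.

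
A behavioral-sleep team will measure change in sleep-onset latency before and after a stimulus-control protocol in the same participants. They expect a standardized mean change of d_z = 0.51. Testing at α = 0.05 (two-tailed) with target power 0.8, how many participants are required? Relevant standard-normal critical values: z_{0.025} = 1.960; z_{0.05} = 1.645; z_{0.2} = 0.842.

n = 31 pairs

For a paired (one-sample on differences) test: n = ((z_{α/2} + z_β) / d)².
z_{α/2} + z_β = 1.960 + 0.842 = 2.802.
n = (2.802 / 0.51)² = 5.494² = 30.19.
Round up.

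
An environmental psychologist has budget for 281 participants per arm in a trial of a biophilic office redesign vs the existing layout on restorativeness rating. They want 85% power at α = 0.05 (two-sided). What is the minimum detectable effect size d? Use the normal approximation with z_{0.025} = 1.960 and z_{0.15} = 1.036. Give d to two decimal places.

d_min ≈ 0.25

For two independent groups of n = 281 each: d_min = (z_{α/2} + z_β)·√(2/n).
z-sum = 1.960 + 1.036 = 2.996.
d_min = 2.996 × √(2/281) = 2.996 × 0.0844 = 0.253.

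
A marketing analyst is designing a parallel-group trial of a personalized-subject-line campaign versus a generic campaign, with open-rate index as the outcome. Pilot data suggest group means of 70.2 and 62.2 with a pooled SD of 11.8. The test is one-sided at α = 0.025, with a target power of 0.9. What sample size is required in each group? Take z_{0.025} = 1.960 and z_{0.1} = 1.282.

Cohen's d = |M₁ − M₂| / SD_pooled = |70.2 − 62.2| / 11.8 = 8.0 / 11.8 = 0.678.
For two independent groups with equal n: n = 2·((z_{α} + z_β) / d)².
z_{α} + z_β = 1.960 + 1.282 = 3.242.
n = 2 × (3.242 / 0.678)² = 2 × 4.782² = 2 × 22.86 = 45.7.
Round up to the next whole participant.

n = 46 per group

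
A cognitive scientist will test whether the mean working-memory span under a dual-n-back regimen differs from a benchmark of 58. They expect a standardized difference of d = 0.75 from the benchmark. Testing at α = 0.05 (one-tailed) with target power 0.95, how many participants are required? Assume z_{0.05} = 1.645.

n = 20

For a one-sample test: n = ((z_{α} + z_β) / d)².
z_{α} + z_β = 1.645 + 1.645 = 3.290.
n = (3.290 / 0.75)² = 4.387² = 19.24.
Round up.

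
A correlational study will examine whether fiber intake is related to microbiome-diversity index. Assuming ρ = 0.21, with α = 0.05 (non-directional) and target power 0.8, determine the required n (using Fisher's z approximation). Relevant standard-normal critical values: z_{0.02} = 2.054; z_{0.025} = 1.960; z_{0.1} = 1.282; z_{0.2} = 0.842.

n = 176

Fisher's z: C = ½·ln((1+r)/(1−r)) = ½·ln(1.5316) = 0.2132.
n = ((z_{α/2} + z_β)/C)² + 3.
(1.960 + 0.842) / 0.2132 = 2.802 / 0.2132 = 13.143.
n = 13.143² + 3 = 172.73 + 3 = 175.7.
Round up.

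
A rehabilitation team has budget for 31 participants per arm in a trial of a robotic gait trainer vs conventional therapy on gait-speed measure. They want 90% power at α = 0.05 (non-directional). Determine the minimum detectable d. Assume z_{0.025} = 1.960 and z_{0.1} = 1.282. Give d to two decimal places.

For two independent groups of n = 31 each: d_min = (z_{α/2} + z_β)·√(2/n).
z-sum = 1.960 + 1.282 = 3.242.
d_min = 3.242 × √(2/31) = 3.242 × 0.2540 = 0.823.

d_min ≈ 0.82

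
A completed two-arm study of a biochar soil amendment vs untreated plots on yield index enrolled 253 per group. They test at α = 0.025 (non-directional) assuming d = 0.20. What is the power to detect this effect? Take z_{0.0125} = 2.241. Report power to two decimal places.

For two equal groups, power = Φ(d·√(n/2) − z_{α/2}).
d·√(n/2) = 0.20 × √(253/2) = 0.20 × 11.247 = 2.249.
z_β = 2.249 − 2.241 = 0.008.
Power = Φ(0.008) = 0.503.

power ≈ 0.50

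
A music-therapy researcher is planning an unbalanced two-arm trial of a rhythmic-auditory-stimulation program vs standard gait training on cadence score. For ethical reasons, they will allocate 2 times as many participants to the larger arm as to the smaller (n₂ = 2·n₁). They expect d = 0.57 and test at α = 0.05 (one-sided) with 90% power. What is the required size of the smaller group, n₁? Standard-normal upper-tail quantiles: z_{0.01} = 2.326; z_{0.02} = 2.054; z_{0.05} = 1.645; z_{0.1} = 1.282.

With allocation ratio k = n₂/n₁ = 2, Var(x̄₁−x̄₂) = σ²(1/n₁ + 1/(k·n₁)) = σ²·(k+1)/(k·n₁).
So n₁ = (1 + 1/k)·((z_{α} + z_β)/d)² = 1.500 × (2.927/0.57)².
n₁ = 1.500 × 26.37 = 39.6.
Round up: n₁ = 40, giving n₂ = 2 × 40 = 80.

n₁ = 40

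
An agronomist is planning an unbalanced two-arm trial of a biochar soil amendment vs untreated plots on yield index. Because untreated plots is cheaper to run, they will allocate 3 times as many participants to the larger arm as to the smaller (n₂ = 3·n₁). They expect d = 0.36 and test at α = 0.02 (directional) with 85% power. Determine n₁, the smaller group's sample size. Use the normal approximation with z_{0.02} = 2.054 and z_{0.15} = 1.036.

With allocation ratio k = n₂/n₁ = 3, Var(x̄₁−x̄₂) = σ²(1/n₁ + 1/(k·n₁)) = σ²·(k+1)/(k·n₁).
So n₁ = (1 + 1/k)·((z_{α} + z_β)/d)² = 1.333 × (3.090/0.36)².
n₁ = 1.333 × 73.67 = 98.2.
Round up: n₁ = 99, giving n₂ = 3 × 99 = 297.

n₁ = 99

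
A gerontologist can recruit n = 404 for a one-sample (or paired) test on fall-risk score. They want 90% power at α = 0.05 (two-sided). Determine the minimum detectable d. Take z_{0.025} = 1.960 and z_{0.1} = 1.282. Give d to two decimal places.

For a single sample (or paired design) of n = 404: d_min = (z_{α/2} + z_β)/√n.
z-sum = 1.960 + 1.282 = 3.242.
d_min = 3.242 / √404 = 3.242 / 20.100 = 0.161.

d_min ≈ 0.16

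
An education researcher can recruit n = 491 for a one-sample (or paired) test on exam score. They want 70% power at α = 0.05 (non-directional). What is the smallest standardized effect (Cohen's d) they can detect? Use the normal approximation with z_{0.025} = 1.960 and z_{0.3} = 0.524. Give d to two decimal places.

d_min ≈ 0.11

For a single sample (or paired design) of n = 491: d_min = (z_{α/2} + z_β)/√n.
z-sum = 1.960 + 0.524 = 2.484.
d_min = 2.484 / √491 = 2.484 / 22.159 = 0.112.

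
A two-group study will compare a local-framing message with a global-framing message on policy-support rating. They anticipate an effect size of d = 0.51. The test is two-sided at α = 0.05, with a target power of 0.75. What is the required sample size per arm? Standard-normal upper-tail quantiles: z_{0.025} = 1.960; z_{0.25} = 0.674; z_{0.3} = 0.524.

n = 54 per group

For two independent groups with equal n: n = 2·((z_{α/2} + z_β) / d)².
z_{α/2} + z_β = 1.960 + 0.674 = 2.634.
n = 2 × (2.634 / 0.51)² = 2 × 5.165² = 2 × 26.67 = 53.3.
Round up to the next whole participant.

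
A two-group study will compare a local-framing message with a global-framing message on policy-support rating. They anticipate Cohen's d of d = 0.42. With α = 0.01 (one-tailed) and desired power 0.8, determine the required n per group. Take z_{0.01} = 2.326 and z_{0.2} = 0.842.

n = 114 per group

For two independent groups with equal n: n = 2·((z_{α} + z_β) / d)².
z_{α} + z_β = 2.326 + 0.842 = 3.168.
n = 2 × (3.168 / 0.42)² = 2 × 7.543² = 2 × 56.89 = 113.8.
Round up to the next whole participant.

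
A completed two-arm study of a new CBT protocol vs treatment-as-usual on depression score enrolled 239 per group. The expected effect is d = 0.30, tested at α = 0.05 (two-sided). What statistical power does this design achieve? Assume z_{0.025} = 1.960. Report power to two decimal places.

power ≈ 0.91

For two equal groups, power = Φ(d·√(n/2) − z_{α/2}).
d·√(n/2) = 0.30 × √(239/2) = 0.30 × 10.932 = 3.279.
z_β = 3.279 − 1.960 = 1.319.
Power = Φ(1.319) = 0.906.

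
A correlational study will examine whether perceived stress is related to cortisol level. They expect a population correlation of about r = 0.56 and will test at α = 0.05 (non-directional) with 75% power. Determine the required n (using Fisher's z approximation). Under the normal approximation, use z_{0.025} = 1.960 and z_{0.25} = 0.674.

Fisher's z: C = ½·ln((1+r)/(1−r)) = ½·ln(3.5455) = 0.6328.
n = ((z_{α/2} + z_β)/C)² + 3.
(1.960 + 0.674) / 0.6328 = 2.634 / 0.6328 = 4.162.
n = 4.162² + 3 = 17.33 + 3 = 20.3.
Round up.

n = 21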